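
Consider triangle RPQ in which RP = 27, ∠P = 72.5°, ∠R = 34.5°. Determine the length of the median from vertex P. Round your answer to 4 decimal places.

17.6381

The third angle is ∠Q = 180° − ∠R − ∠P = 73.00°.
Law of sines: PQ = RP·sin R/sin Q ≈ 15.992.
Law of sines: QR = RP·sin P/sin Q ≈ 26.927.
Median from P: ½√(2·RP² + 2·PQ² − QR²) ≈ 17.638.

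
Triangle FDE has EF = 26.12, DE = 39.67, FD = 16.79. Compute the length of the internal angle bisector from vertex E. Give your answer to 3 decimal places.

31.124

By the law of cosines, cos E = (DE² + EF² − FD²) / (2·DE·EF) ≈ 0.95257, so ∠E ≈ 17.72°.
The bisector from E has length 2·DE·EF·cos(∠E/2)/(DE+EF) ≈ 31.124.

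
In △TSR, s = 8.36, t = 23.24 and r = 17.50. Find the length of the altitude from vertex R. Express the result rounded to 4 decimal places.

h_R ≈ 6.9242

Semiperimeter p = (23.24 + 8.36 + 17.5)/2 = 24.55.
Heron's formula: area = √(24.55·1.31·16.19·7.05) ≈ 60.587.
The altitude from R has length 2·area/r ≈ 6.9242.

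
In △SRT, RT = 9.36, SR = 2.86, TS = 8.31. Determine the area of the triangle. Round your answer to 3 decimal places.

11.597

Semiperimeter s = (9.36 + 8.31 + 2.86)/2 = 10.265.
Heron's formula: area = √(10.265·0.905·1.955·7.405) ≈ 11.597.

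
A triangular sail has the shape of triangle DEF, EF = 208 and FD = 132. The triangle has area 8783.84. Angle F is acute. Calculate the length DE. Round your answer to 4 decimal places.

135.9708

From area = ½·EF·FD·sin F, we get sin F = 2·area/(EF·FD) ≈ 0.63985.
Taking the acute solution, ∠F ≈ 39.78°.
Law of cosines then gives DE ≈ 135.97.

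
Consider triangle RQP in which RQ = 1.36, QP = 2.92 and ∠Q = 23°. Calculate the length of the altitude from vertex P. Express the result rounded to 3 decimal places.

By the law of cosines, PR² = RQ² + QP² − 2·RQ·QP·cos Q = 3.065, so PR ≈ 1.7507.
Area = ½·RQ·QP·sin Q ≈ 0.77584.
The altitude from P has length 2·area/RQ ≈ 1.1409.

h_P ≈ 1.141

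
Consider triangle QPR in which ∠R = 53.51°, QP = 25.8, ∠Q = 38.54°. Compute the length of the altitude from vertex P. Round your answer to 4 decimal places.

h_P ≈ 16.0750

The third angle is ∠P = 180° − ∠R − ∠Q = 87.95°.
Law of sines: PR = QP·sin Q/sin R ≈ 19.995.
Law of sines: RQ = QP·sin P/sin R ≈ 32.071.
Area = ½·QP·PR·sin P ≈ 257.77.
The altitude from P has length 2·area/RQ ≈ 16.075.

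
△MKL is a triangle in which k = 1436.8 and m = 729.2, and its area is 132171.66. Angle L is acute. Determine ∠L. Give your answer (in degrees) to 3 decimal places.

∠L ≈ 14.614°

From area = ½·m·k·sin L, we get sin L = 2·area/(m·k) ≈ 0.25230.
Taking the acute solution, ∠L ≈ 14.61°.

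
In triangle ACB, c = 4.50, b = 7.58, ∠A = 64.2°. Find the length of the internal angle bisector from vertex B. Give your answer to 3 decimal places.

By the law of cosines, a² = c² + b² − 2·c·b·cos A = 48.015, so a ≈ 6.9293.
Law of cosines again: cos B = (a² + c² − b²)/(2·a·c) ≈ 0.17331, so ∠B ≈ 80.02°.
The bisector from B has length 2·a·c·cos(∠B/2)/(a+c) ≈ 4.1793.

t_B ≈ 4.179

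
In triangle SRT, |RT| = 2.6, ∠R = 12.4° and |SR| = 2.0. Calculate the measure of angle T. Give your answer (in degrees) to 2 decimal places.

By the law of cosines, |TS|² = |SR|² + |RT|² − 2·|SR|·|RT|·cos R = 0.60261, so |TS| ≈ 0.77628.
Law of cosines again: cos T = (|RT|² + |TS|² − |SR|²)/(2·|RT|·|TS|) ≈ 0.83302, so ∠T ≈ 33.59°.

33.59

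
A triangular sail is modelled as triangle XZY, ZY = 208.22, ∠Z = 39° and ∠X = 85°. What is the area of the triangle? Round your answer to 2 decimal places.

area ≈ 11353.16

The third angle is ∠Y = 180° − ∠X − ∠Z = 56.00°.
Law of sines: YX = ZY·sin Z/sin X ≈ 131.54.
Law of sines: XZ = ZY·sin Y/sin X ≈ 173.28.
Area = ½·ZY·YX·sin Y ≈ 11353.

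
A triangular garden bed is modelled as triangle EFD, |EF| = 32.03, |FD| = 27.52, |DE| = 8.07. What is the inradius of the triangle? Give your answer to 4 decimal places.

2.9196

Semiperimeter s = (27.52 + 8.07 + 32.03)/2 = 33.81.
Heron's formula: area = √(33.81·6.29·25.74·1.78) ≈ 98.71.
Inradius = area/s = 98.71/33.81 ≈ 2.9196.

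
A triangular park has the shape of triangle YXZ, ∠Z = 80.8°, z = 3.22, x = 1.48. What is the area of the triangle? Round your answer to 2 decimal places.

area ≈ 2.27

Law of sines: sin X = x·sin Z/z ≈ 0.45371.
Since z ≥ x, only the acute value applies: ∠X ≈ 26.98°.
Then ∠Y = 180° − ∠Z − ∠X ≈ 72.22°.
Law of sines gives y = z·sin Y/sin Z ≈ 3.1061.
Area = ½·z·x·sin Y ≈ 2.269.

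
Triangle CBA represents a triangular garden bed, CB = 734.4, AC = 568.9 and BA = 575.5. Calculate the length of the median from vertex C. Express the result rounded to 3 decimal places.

m_C ≈ 590.504

Median from C: ½√(2·AC² + 2·CB² − BA²) ≈ 590.5.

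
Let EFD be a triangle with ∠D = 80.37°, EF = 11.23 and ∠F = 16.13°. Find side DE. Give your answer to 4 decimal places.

3.1645

The third angle is ∠E = 180° − ∠F − ∠D = 83.50°.
Law of sines: DE = EF·sin F/sin D ≈ 3.1645.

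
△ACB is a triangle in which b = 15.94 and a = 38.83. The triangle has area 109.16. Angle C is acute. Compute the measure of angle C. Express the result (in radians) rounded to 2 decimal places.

0.36

From area = ½·b·a·sin C, we get sin C = 2·area/(b·a) ≈ 0.35273.
Taking the acute solution, ∠C ≈ 0.360 rad.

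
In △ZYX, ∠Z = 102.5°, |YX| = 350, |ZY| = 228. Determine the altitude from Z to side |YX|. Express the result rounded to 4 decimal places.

Law of sines: sin X = |ZY|·sin Z/|YX| ≈ 0.63599.
Since |YX| ≥ |ZY|, only the acute value applies: ∠X ≈ 39.49°.
Then ∠Y = 180° − ∠Z − ∠X ≈ 38.01°.
Law of sines gives |XZ| = |YX|·sin Y/sin Z ≈ 220.75.
Area = ½·|YX|·|ZY|·sin Y ≈ 24569.
The altitude from Z has length 2·area/|YX| ≈ 140.39.

h_Z ≈ 140.3920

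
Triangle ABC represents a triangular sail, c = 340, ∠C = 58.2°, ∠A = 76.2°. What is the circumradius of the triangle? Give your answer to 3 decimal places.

The third angle is ∠B = 180° − ∠C − ∠A = 45.60°.
Law of sines: a = c·sin A/sin C ≈ 388.5.
Law of sines: b = c·sin B/sin C ≈ 285.83.
Circumradius = c/(2 sin C) ≈ 200.03.

200.025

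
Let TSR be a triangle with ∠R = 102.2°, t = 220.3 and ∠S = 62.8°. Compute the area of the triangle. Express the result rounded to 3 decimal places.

The third angle is ∠T = 180° − ∠S − ∠R = 15.00°.
Law of sines: s = t·sin S/sin T ≈ 757.05.
Law of sines: r = t·sin R/sin T ≈ 831.95.
Area = ½·t·s·sin R ≈ 81506.

area ≈ 81505.569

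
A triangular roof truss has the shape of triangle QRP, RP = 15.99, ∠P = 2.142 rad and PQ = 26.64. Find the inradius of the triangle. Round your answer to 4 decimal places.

By the law of cosines, QR² = RP² + PQ² − 2·RP·PQ·cos P = 1426, so QR ≈ 37.762.
Area = ½·RP·PQ·sin P ≈ 179.18.
Semiperimeter s = (15.99+26.64+37.762)/2 = 40.196.
Inradius = area/s = 179.18/40.196 ≈ 4.4575.

4.4575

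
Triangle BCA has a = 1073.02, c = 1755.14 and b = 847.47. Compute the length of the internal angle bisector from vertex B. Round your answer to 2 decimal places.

t_B ≈ 1309.27

By the law of cosines, cos B = (c² + a² − b²) / (2·c·a) ≈ 0.93285, so ∠B ≈ 21.12°.
The bisector from B has length 2·c·a·cos(∠B/2)/(c+a) ≈ 1309.3.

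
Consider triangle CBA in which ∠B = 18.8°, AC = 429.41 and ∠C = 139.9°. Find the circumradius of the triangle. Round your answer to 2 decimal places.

The third angle is ∠A = 180° − ∠C − ∠B = 21.30°.
Law of sines: BA = AC·sin C/sin B ≈ 858.28.
Law of sines: CB = AC·sin A/sin B ≈ 484.02.
Circumradius = AC/(2 sin B) ≈ 666.24.

R ≈ 666.24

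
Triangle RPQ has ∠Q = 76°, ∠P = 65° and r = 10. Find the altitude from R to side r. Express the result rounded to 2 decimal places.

13.97

The third angle is ∠R = 180° − ∠P − ∠Q = 39.00°.
Law of sines: p = r·sin P/sin R ≈ 14.401.
Law of sines: q = r·sin Q/sin R ≈ 15.418.
Area = ½·r·p·sin Q ≈ 69.868.
The altitude from R has length 2·area/r ≈ 13.974.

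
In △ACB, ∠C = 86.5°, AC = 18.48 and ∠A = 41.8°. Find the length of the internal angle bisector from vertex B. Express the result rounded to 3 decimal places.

16.939

The third angle is ∠B = 180° − ∠A − ∠C = 51.70°.
Law of sines: CB = AC·sin A/sin B ≈ 15.696.
Law of sines: BA = AC·sin C/sin B ≈ 23.504.
The bisector from B has length 2·CB·BA·cos(∠B/2)/(CB+BA) ≈ 16.939.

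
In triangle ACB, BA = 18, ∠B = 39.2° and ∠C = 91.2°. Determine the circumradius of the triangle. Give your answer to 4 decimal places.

9.0020

The third angle is ∠A = 180° − ∠C − ∠B = 49.60°.
Law of sines: CB = BA·sin A/sin C ≈ 13.711.
Law of sines: AC = BA·sin B/sin C ≈ 11.379.
Circumradius = BA/(2 sin C) ≈ 9.002.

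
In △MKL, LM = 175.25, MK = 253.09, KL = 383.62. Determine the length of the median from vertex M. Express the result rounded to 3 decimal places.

m_M ≈ 102.920

Median from M: ½√(2·LM² + 2·MK² − KL²) ≈ 102.92.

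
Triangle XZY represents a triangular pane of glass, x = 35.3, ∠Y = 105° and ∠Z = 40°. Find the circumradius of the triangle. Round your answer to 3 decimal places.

30.772

The third angle is ∠X = 180° − ∠Z − ∠Y = 35.00°.
Law of sines: z = x·sin Z/sin X ≈ 39.56.
Law of sines: y = x·sin Y/sin X ≈ 59.447.
Circumradius = x/(2 sin X) ≈ 30.772.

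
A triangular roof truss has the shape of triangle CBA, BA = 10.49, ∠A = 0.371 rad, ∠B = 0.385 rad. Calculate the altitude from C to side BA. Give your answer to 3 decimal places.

2.082

The third angle is ∠C = π − ∠B − ∠A = 2.386 rad.
Law of sines: AC = BA·sin B/sin C ≈ 5.7427.
Law of sines: CB = BA·sin A/sin C ≈ 5.5438.
Area = ½·BA·AC·sin A ≈ 10.92.
The altitude from C has length 2·area/BA ≈ 2.082.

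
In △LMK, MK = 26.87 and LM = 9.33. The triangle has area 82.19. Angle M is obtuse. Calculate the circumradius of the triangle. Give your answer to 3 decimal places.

From area = ½·LM·MK·sin M, we get sin M = 2·area/(LM·MK) ≈ 0.65569.
Taking the obtuse solution, ∠M ≈ 139.03°.
Law of cosines then gives KL ≈ 34.462.
Circumradius = KL/(2 sin M) ≈ 26.279.

R ≈ 26.279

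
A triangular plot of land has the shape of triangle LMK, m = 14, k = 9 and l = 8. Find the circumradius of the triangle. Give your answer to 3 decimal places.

By the law of cosines, cos L = (m² + k² − l²) / (2·m·k) ≈ 0.84524, so ∠L ≈ 32.30°.
Circumradius = l/(2 sin L) ≈ 7.4852.

7.485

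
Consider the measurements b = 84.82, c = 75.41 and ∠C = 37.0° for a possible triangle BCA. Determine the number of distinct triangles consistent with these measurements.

2

b·sin C = 84.82·sin(37.0°) ≈ 51.05.
Since b sin C < c < b (51.05 < 75.41 < 84.82), two triangles exist.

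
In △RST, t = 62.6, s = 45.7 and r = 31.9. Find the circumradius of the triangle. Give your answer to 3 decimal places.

By the law of cosines, cos R = (s² + t² − r²) / (2·s·t) ≈ 0.87206, so ∠R ≈ 29.30°.
Circumradius = r/(2 sin R) ≈ 32.592.

32.592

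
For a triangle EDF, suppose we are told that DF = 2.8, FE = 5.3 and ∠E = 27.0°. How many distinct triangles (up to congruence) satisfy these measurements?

2

FE·sin E = 5.3·sin(27.0°) ≈ 2.406.
Since FE sin E < DF < FE (2.406 < 2.8 < 5.3), two triangles exist.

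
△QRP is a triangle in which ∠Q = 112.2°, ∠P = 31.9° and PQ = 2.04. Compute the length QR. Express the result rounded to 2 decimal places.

The third angle is ∠R = 180° − ∠P − ∠Q = 35.90°.
Law of sines: QR = PQ·sin P/sin R ≈ 1.8384.

1.84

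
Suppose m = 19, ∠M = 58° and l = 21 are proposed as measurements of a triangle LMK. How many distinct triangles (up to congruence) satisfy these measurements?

2

l·sin M = 21·sin(58°) ≈ 17.81.
Since l sin M < m < l (17.81 < 19 < 21), two triangles exist.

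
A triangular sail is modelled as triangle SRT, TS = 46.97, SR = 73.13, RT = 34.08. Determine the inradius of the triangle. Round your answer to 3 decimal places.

r ≈ 8.158

Semiperimeter s = (34.08 + 46.97 + 73.13)/2 = 77.09.
Heron's formula: area = √(77.09·43.01·30.12·3.96) ≈ 628.87.
Inradius = area/s = 628.87/77.09 ≈ 8.1576.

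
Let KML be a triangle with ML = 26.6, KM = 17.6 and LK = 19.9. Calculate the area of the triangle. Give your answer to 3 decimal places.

area ≈ 175.119

Semiperimeter s = (26.6 + 19.9 + 17.6)/2 = 32.05.
Heron's formula: area = √(32.05·5.45·12.15·14.45) ≈ 175.12.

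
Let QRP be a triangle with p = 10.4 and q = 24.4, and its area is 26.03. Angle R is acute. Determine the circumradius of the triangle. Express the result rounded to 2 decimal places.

35.05

From area = ½·p·q·sin R, we get sin R = 2·area/(p·q) ≈ 0.20515.
Taking the acute solution, ∠R ≈ 11.84°.
Law of cosines then gives r ≈ 14.38.
Circumradius = r/(2 sin R) ≈ 35.048.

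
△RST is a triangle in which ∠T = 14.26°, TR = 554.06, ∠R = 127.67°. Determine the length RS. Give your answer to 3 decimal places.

221.330

The third angle is ∠S = 180° − ∠T − ∠R = 38.07°.
Law of sines: RS = TR·sin T/sin S ≈ 221.33.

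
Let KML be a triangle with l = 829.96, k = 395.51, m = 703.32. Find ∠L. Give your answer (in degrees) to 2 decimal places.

∠L ≈ 93.89°

By the law of cosines, cos L = (k² + m² − l²) / (2·k·m) ≈ -0.06785, so ∠L ≈ 93.89°.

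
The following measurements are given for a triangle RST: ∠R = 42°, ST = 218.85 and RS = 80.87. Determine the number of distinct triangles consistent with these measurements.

RS·sin R = 80.87·sin(42°) ≈ 54.11.
Since ST ≥ RS, exactly one triangle exists.

1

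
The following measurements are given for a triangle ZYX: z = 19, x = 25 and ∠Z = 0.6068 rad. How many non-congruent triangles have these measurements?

x·sin Z = 25·sin(0.6068 rad) ≈ 14.26.
Since x sin Z < z < x (14.26 < 19 < 25), two triangles exist.

2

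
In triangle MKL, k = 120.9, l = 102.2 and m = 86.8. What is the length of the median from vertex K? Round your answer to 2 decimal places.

Median from K: ½√(2·l² + 2·m² − k²) ≈ 73.043.

m_K ≈ 73.04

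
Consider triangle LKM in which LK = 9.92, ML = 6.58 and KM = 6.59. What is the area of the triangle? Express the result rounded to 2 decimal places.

21.48

Semiperimeter s = (6.59 + 6.58 + 9.92)/2 = 11.545.
Heron's formula: area = √(11.545·4.955·4.965·1.625) ≈ 21.484.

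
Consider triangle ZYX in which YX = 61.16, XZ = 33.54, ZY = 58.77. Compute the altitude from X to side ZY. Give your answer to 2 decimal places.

Semiperimeter s = (61.16 + 33.54 + 58.77)/2 = 76.735.
Heron's formula: area = √(76.735·15.575·43.195·17.965) ≈ 963.03.
The altitude from X has length 2·area/ZY ≈ 32.773.

32.77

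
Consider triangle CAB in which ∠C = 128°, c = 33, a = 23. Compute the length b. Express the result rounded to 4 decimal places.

13.4172

Law of sines: sin A = a·sin C/c ≈ 0.54922.
Since c ≥ a, only the acute value applies: ∠A ≈ 33.31°.
Then ∠B = 180° − ∠C − ∠A ≈ 18.69°.
Law of sines gives b = c·sin B/sin C ≈ 13.417.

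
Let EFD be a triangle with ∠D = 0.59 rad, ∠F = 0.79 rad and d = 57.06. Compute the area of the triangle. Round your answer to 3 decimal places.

The third angle is ∠E = π − ∠F − ∠D = 1.762 rad.
Law of sines: e = d·sin E/sin D ≈ 100.7.
Law of sines: f = d·sin F/sin D ≈ 72.853.
Area = ½·d·e·sin F ≈ 2040.8.

area ≈ 2040.788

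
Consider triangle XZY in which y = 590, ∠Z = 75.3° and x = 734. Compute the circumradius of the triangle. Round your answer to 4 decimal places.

By the law of cosines, z² = y² + x² − 2·y·x·cos Z = 6.6707e+05, so z ≈ 816.74.
Area = ½·y·x·sin Z ≈ 2.0944e+05.
Circumradius = z/(2 sin Z) ≈ 422.19.

R ≈ 422.1914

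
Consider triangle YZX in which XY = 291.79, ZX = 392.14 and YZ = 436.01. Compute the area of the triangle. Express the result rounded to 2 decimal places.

Semiperimeter s = (392.14 + 291.79 + 436.01)/2 = 559.97.
Heron's formula: area = √(559.97·167.83·268.18·123.96) ≈ 55895.

area ≈ 55894.77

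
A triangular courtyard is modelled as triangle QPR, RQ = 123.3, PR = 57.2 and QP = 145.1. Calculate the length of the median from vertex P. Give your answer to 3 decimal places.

m_P ≈ 91.445

Median from P: ½√(2·QP² + 2·PR² − RQ²) ≈ 91.445.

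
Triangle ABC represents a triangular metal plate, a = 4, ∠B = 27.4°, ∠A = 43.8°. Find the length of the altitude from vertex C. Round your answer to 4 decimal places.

1.8408

The third angle is ∠C = 180° − ∠A − ∠B = 108.80°.
Law of sines: b = a·sin B/sin A ≈ 2.6596.
Law of sines: c = a·sin C/sin A ≈ 5.4708.
Area = ½·a·b·sin C ≈ 5.0353.
The altitude from C has length 2·area/c ≈ 1.8408.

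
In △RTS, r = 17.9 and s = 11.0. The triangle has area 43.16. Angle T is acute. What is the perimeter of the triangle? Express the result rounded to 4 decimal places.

perimeter ≈ 38.2525

From area = ½·s·r·sin T, we get sin T = 2·area/(s·r) ≈ 0.43840.
Taking the acute solution, ∠T ≈ 26.00°.
Law of cosines then gives t ≈ 9.3525.
Perimeter = 17.9 + 9.3525 + 11 = 38.253.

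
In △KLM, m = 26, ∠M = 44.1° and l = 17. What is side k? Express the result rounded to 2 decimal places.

Law of sines: sin L = l·sin M/m ≈ 0.45502.
Since m ≥ l, only the acute value applies: ∠L ≈ 27.07°.
Then ∠K = 180° − ∠M − ∠L ≈ 108.83°.
Law of sines gives k = m·sin K/sin M ≈ 35.361.

35.36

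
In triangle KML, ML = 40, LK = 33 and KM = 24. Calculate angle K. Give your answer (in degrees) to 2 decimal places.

By the law of cosines, cos K = (LK² + KM² − ML²) / (2·LK·KM) ≈ 0.04104, so ∠K ≈ 87.65°.

∠K ≈ 87.65°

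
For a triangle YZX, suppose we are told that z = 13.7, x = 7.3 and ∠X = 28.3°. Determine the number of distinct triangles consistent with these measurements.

z·sin X = 13.7·sin(28.3°) ≈ 6.495.
Since z sin X < x < z (6.495 < 7.3 < 13.7), two triangles exist.

2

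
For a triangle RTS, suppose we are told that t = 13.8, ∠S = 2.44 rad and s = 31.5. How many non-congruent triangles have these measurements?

t·sin S = 13.8·sin(2.44 rad) ≈ 8.907.
Since ∠S is not acute, a triangle exists only if s > t; here s > t, so there is exactly one triangle.

1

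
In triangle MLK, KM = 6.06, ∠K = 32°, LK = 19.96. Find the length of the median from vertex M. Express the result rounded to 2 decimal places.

By the law of cosines, ML² = LK² + KM² − 2·LK·KM·cos K = 229.97, so ML ≈ 15.165.
Median from M: ½√(2·KM² + 2·ML² − LK²) ≈ 5.8091.

5.81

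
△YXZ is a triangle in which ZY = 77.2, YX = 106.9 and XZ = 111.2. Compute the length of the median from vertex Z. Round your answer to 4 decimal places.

Median from Z: ½√(2·XZ² + 2·ZY² − YX²) ≈ 79.409.

m_Z ≈ 79.4087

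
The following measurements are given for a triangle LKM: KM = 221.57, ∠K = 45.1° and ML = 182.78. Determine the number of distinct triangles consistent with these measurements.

2

KM·sin K = 221.57·sin(45.1°) ≈ 156.9.
Since KM sin K < ML < KM (156.9 < 182.78 < 221.57), two triangles exist.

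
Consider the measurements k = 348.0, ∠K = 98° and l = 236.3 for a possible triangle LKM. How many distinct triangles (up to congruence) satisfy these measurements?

l·sin K = 236.3·sin(98°) ≈ 234.
Since ∠K is not acute, a triangle exists only if k > l; here k > l, so there is exactly one triangle.

1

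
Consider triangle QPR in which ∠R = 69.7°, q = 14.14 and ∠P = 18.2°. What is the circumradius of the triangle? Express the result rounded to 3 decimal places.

The third angle is ∠Q = 180° − ∠P − ∠R = 92.10°.
Law of sines: p = q·sin P/sin Q ≈ 4.4194.
Law of sines: r = q·sin R/sin Q ≈ 13.271.
Circumradius = q/(2 sin Q) ≈ 7.0748.

7.075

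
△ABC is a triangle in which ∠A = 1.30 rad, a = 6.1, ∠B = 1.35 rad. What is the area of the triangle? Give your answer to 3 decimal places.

area ≈ 8.893

The third angle is ∠C = π − ∠A − ∠B = 0.492 rad.
Law of sines: b = a·sin B/sin A ≈ 6.177.
Law of sines: c = a·sin C/sin A ≈ 2.9883.
Area = ½·a·b·sin C ≈ 8.893.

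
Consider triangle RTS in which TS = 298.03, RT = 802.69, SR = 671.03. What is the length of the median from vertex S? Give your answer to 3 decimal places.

m_S ≈ 329.354

Median from S: ½√(2·TS² + 2·SR² − RT²) ≈ 329.35.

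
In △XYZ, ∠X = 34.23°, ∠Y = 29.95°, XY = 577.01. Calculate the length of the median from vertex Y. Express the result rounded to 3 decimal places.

The third angle is ∠Z = 180° − ∠X − ∠Y = 115.82°.
Law of sines: YZ = XY·sin X/sin Z ≈ 360.57.
Law of sines: ZX = XY·sin Y/sin Z ≈ 320.02.
Median from Y: ½√(2·XY² + 2·YZ² − ZX²) ≈ 453.73.

m_Y ≈ 453.734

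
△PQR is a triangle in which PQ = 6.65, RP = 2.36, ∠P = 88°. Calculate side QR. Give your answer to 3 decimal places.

By the law of cosines, QR² = RP² + PQ² − 2·RP·PQ·cos P = 48.697, so QR ≈ 6.9783.

6.978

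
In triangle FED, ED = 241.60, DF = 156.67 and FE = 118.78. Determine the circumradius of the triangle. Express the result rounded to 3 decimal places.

142.427

By the law of cosines, cos F = (DF² + FE² − ED²) / (2·DF·FE) ≈ -0.52975, so ∠F ≈ 121.99°.
Circumradius = ED/(2 sin F) ≈ 142.43.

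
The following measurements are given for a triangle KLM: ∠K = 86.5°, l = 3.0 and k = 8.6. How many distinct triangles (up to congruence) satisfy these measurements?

1

l·sin K = 3.0·sin(86.5°) ≈ 2.994.
Since k ≥ l, exactly one triangle exists.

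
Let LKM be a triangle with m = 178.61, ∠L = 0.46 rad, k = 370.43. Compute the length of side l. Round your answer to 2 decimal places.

By the law of cosines, l² = k² + m² − 2·k·m·cos L = 50550, so l ≈ 224.83.

224.83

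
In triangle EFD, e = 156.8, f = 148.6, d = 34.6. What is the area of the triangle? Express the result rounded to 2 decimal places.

Semiperimeter s = (156.8 + 148.6 + 34.6)/2 = 170.
Heron's formula: area = √(170·13.2·21.4·135.4) ≈ 2549.9.

area ≈ 2549.93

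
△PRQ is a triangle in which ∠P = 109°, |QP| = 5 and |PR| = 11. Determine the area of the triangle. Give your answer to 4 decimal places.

area ≈ 26.0018

Area = ½·|QP|·|PR|·sin P ≈ 26.002.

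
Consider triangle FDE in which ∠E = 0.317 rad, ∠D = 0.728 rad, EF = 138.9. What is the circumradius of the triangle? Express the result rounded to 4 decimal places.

R ≈ 104.3768

The third angle is ∠F = π − ∠D − ∠E = 2.097 rad.
Law of sines: DE = EF·sin F/sin D ≈ 180.56.
Law of sines: FD = EF·sin E/sin D ≈ 65.072.
Circumradius = EF/(2 sin D) ≈ 104.38.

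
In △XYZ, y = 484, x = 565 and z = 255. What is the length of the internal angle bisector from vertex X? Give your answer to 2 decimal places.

t_X ≈ 226.44

By the law of cosines, cos X = (y² + z² − x²) / (2·y·z) ≈ -0.08080, so ∠X ≈ 1.652 rad.
The bisector from X has length 2·y·z·cos(∠X/2)/(y+z) ≈ 226.44.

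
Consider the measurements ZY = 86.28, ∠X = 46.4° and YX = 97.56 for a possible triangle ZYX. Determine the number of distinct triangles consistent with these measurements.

YX·sin X = 97.56·sin(46.4°) ≈ 70.65.
Since YX sin X < ZY < YX (70.65 < 86.28 < 97.56), two triangles exist.

2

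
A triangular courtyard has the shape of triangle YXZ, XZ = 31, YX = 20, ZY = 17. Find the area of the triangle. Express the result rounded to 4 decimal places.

area ≈ 155.8076

Semiperimeter s = (31 + 17 + 20)/2 = 34.
Heron's formula: area = √(34·3·17·14) ≈ 155.81.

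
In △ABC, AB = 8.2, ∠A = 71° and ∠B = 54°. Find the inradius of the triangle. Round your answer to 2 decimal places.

r ≈ 2.44

The third angle is ∠C = 180° − ∠A − ∠B = 55.00°.
Law of sines: BC = AB·sin A/sin C ≈ 9.465.
Law of sines: CA = AB·sin B/sin C ≈ 8.0985.
Area = ½·AB·BC·sin B ≈ 31.395.
Semiperimeter s = (9.465+8.0985+8.2)/2 = 12.882.
Inradius = area/s = 31.395/12.882 ≈ 2.4372.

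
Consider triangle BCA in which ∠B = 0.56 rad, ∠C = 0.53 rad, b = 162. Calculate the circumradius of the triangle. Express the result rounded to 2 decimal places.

The third angle is ∠A = π − ∠B − ∠C = 2.052 rad.
Law of sines: c = b·sin C/sin B ≈ 154.18.
Law of sines: a = b·sin A/sin B ≈ 270.4.
Circumradius = b/(2 sin B) ≈ 152.49.

152.49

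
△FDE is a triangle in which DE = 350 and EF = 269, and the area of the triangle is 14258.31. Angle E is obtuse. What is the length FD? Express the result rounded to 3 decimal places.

611.814

From area = ½·DE·EF·sin E, we get sin E = 2·area/(DE·EF) ≈ 0.30288.
Taking the obtuse solution, ∠E ≈ 2.834 rad.
Law of cosines then gives FD ≈ 611.81.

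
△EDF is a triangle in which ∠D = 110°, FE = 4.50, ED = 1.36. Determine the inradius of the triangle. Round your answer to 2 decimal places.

0.51

Law of sines: sin F = ED·sin D/FE ≈ 0.28400.
Since FE ≥ ED, only the acute value applies: ∠F ≈ 16.50°.
Then ∠E = 180° − ∠D − ∠F ≈ 53.50°.
Law of sines gives DF = FE·sin E/sin D ≈ 3.8496.
Area = ½·FE·ED·sin E ≈ 2.4598.
Semiperimeter s = (3.8496+4.5+1.36)/2 = 4.8548.
Inradius = area/s = 2.4598/4.8548 ≈ 0.50668.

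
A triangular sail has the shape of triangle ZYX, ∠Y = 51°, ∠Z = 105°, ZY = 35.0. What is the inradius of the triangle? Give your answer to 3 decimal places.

r ≈ 12.221

The third angle is ∠X = 180° − ∠Z − ∠Y = 24.00°.
Law of sines: YX = ZY·sin Z/sin X ≈ 83.119.
Law of sines: XZ = ZY·sin Y/sin X ≈ 66.874.
Area = ½·ZY·YX·sin Y ≈ 1130.4.
Semiperimeter s = (83.119+66.874+35)/2 = 92.496.
Inradius = area/s = 1130.4/92.496 ≈ 12.221.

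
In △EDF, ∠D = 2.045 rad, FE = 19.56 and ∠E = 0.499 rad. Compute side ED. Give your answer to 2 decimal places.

The third angle is ∠F = π − ∠E − ∠D = 0.598 rad.
Law of sines: ED = FE·sin F/sin D ≈ 12.371.

12.37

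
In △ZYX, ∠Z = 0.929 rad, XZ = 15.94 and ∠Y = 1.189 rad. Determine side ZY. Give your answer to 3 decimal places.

The third angle is ∠X = π − ∠Z − ∠Y = 1.024 rad.
Law of sines: ZY = XZ·sin X/sin Y ≈ 14.669.

14.669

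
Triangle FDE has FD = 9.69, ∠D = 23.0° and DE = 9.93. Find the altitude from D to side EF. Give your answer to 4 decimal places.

By the law of cosines, EF² = FD² + DE² − 2·FD·DE·cos D = 15.356, so EF ≈ 3.9187.
Area = ½·FD·DE·sin D ≈ 18.798.
The altitude from D has length 2·area/EF ≈ 9.5943.

h_D ≈ 9.5943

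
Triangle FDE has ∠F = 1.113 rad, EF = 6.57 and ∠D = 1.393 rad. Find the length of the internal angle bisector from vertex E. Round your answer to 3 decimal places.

The third angle is ∠E = π − ∠F − ∠D = 0.636 rad.
Law of sines: DE = EF·sin F/sin D ≈ 5.9879.
Law of sines: FD = EF·sin E/sin D ≈ 3.9628.
The bisector from E has length 2·DE·EF·cos(∠E/2)/(DE+EF) ≈ 5.9517.

t_E ≈ 5.952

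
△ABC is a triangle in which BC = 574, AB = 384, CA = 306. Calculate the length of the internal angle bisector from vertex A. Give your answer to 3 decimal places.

By the law of cosines, cos A = (CA² + AB² − BC²) / (2·CA·AB) ≈ -0.37609, so ∠A ≈ 112.09°.
The bisector from A has length 2·CA·AB·cos(∠A/2)/(CA+AB) ≈ 190.23.

t_A ≈ 190.230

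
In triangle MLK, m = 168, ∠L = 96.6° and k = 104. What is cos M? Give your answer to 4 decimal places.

By the law of cosines, l² = k² + m² − 2·k·m·cos L = 43056, so l ≈ 207.5.
Law of cosines again: cos M = (l² + k² − m²)/(2·l·k) ≈ 0.59426, so ∠M ≈ 53.54°.

cos M ≈ 0.5943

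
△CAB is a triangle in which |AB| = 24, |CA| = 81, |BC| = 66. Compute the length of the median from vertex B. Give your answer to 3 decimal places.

28.736

Median from B: ½√(2·|AB|² + 2·|BC|² − |CA|²) ≈ 28.736.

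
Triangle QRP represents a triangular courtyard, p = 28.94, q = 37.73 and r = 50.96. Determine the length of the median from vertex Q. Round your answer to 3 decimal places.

36.896

Median from Q: ½√(2·r² + 2·p² − q²) ≈ 36.896.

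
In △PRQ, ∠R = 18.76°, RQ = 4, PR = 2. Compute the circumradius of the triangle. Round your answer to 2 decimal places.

3.42

By the law of cosines, QP² = PR² + RQ² − 2·PR·RQ·cos R = 4.85, so QP ≈ 2.2023.
Area = ½·PR·RQ·sin R ≈ 1.2864.
Circumradius = QP/(2 sin R) ≈ 3.4239.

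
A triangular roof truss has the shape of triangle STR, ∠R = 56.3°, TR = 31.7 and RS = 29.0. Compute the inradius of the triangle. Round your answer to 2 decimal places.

By the law of cosines, ST² = TR² + RS² − 2·TR·RS·cos R = 825.75, so ST ≈ 28.736.
Area = ½·TR·RS·sin R ≈ 382.41.
Semiperimeter s = (31.7+29+28.736)/2 = 44.718.
Inradius = area/s = 382.41/44.718 ≈ 8.5515.

r ≈ 8.55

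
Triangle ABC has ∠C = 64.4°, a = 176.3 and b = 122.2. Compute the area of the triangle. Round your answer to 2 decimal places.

area ≈ 9714.48

Area = ½·a·b·sin C ≈ 9714.5.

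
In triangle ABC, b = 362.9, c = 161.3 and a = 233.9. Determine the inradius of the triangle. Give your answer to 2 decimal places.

36.70

Semiperimeter s = (233.9 + 362.9 + 161.3)/2 = 379.05.
Heron's formula: area = √(379.05·145.15·16.15·217.75) ≈ 13910.
Inradius = area/s = 13910/379.05 ≈ 36.697.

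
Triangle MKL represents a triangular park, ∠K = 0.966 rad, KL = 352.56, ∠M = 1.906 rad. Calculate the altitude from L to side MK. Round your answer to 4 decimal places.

290.0222

The third angle is ∠L = π − ∠M − ∠K = 0.270 rad.
Law of sines: LM = KL·sin K/sin M ≈ 307.12.
Law of sines: MK = KL·sin L/sin M ≈ 99.435.
Area = ½·KL·LM·sin L ≈ 14419.
The altitude from L has length 2·area/MK ≈ 290.02.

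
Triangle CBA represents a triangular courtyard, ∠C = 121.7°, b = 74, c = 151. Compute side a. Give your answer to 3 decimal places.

Law of sines: sin B = b·sin C/c ≈ 0.41695.
Since c ≥ b, only the acute value applies: ∠B ≈ 24.64°.
Then ∠A = 180° − ∠C − ∠B ≈ 33.66°.
Law of sines gives a = c·sin A/sin C ≈ 98.363.

98.363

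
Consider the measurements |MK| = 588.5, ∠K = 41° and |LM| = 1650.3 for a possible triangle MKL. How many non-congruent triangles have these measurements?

1

|MK|·sin K = 588.5·sin(41°) ≈ 386.1.
Since |LM| ≥ |MK|, exactly one triangle exists.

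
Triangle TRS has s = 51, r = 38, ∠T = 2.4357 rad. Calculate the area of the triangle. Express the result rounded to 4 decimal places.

area ≈ 628.6033

Area = ½·r·s·sin T ≈ 628.6.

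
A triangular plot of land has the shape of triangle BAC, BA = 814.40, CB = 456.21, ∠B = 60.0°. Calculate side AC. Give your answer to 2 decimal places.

By the law of cosines, AC² = CB² + BA² − 2·CB·BA·cos B = 4.9984e+05, so AC ≈ 706.99.

706.99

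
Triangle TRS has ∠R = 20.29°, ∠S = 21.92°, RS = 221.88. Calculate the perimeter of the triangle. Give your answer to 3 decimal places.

The third angle is ∠T = 180° − ∠R − ∠S = 137.79°.
Law of sines: ST = RS·sin R/sin T ≈ 114.52.
Law of sines: TR = RS·sin S/sin T ≈ 123.29.
Semiperimeter s = (221.88+114.52+123.29)/2 = 229.84.
Perimeter = 221.88 + 114.52 + 123.29 = 459.69.

perimeter ≈ 459.689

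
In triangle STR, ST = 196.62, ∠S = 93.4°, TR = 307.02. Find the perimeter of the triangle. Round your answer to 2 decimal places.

728.07

Law of sines: sin R = ST·sin S/TR ≈ 0.63929.
Since TR ≥ ST, only the acute value applies: ∠R ≈ 39.74°.
Then ∠T = 180° − ∠S − ∠R ≈ 46.86°.
Law of sines gives RS = TR·sin T/sin S ≈ 224.43.
Semiperimeter s = (307.02+224.43+196.62)/2 = 364.03.
Perimeter = 307.02 + 224.43 + 196.62 = 728.07.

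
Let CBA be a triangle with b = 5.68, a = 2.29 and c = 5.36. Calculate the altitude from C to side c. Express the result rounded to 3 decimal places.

h_C ≈ 2.284

Semiperimeter s = (5.36 + 5.68 + 2.29)/2 = 6.665.
Heron's formula: area = √(6.665·1.305·0.985·4.375) ≈ 6.1223.
The altitude from C has length 2·area/c ≈ 2.2844.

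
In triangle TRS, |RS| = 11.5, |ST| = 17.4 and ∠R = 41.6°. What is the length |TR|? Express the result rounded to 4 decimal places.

24.2350

Law of sines: sin T = |RS|·sin R/|ST| ≈ 0.43880.
Since |ST| ≥ |RS|, only the acute value applies: ∠T ≈ 26.03°.
Then ∠S = 180° − ∠R − ∠T ≈ 112.37°.
Law of sines gives |TR| = |ST|·sin S/sin R ≈ 24.235.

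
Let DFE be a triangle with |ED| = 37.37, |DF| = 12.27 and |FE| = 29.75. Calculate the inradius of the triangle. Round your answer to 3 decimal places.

Semiperimeter s = (29.75 + 37.37 + 12.27)/2 = 39.695.
Heron's formula: area = √(39.695·9.945·2.325·27.425) ≈ 158.66.
Inradius = area/s = 158.66/39.695 ≈ 3.9969.

3.997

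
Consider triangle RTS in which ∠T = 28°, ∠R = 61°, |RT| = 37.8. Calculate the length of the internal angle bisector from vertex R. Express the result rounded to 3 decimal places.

20.813

The third angle is ∠S = 180° − ∠R − ∠T = 91.00°.
Law of sines: |TS| = |RT|·sin R/sin S ≈ 33.066.
Law of sines: |SR| = |RT|·sin T/sin S ≈ 17.749.
The bisector from R has length 2·|SR|·|RT|·cos(∠R/2)/(|SR|+|RT|) ≈ 20.813.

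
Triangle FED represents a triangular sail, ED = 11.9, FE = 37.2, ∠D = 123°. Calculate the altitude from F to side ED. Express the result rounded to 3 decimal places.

Law of sines: sin F = ED·sin D/FE ≈ 0.26828.
Since FE ≥ ED, only the acute value applies: ∠F ≈ 15.56°.
Then ∠E = 180° − ∠D − ∠F ≈ 41.44°.
Law of sines gives DF = FE·sin E/sin D ≈ 29.355.
Area = ½·FE·ED·sin E ≈ 146.48.
The altitude from F has length 2·area/ED ≈ 24.619.

h_F ≈ 24.619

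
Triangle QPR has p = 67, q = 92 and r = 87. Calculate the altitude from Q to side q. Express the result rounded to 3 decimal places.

Semiperimeter s = (92 + 67 + 87)/2 = 123.
Heron's formula: area = √(123·31·56·36) ≈ 2772.5.
The altitude from Q has length 2·area/q ≈ 60.273.

60.273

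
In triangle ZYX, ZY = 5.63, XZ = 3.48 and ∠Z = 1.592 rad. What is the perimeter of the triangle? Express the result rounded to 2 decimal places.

perimeter ≈ 15.79

By the law of cosines, YX² = XZ² + ZY² − 2·XZ·ZY·cos Z = 44.638, so YX ≈ 6.6812.
Semiperimeter s = (6.6812+3.48+5.63)/2 = 7.8956.
Perimeter = 6.6812 + 3.48 + 5.63 = 15.791.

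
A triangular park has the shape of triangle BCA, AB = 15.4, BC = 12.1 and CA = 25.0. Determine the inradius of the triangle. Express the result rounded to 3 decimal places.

r ≈ 2.704

Semiperimeter s = (25 + 15.4 + 12.1)/2 = 26.25.
Heron's formula: area = √(26.25·1.25·10.85·14.15) ≈ 70.976.
Inradius = area/s = 70.976/26.25 ≈ 2.7039.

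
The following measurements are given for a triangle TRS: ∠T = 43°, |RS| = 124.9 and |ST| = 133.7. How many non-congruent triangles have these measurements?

2

|ST|·sin T = 133.7·sin(43°) ≈ 91.18.
Since |ST| sin T < |RS| < |ST| (91.18 < 124.9 < 133.7), two triangles exist.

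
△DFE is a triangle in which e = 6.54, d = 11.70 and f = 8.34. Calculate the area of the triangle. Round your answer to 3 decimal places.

26.571

Semiperimeter s = (11.7 + 8.34 + 6.54)/2 = 13.29.
Heron's formula: area = √(13.29·1.59·4.95·6.75) ≈ 26.571.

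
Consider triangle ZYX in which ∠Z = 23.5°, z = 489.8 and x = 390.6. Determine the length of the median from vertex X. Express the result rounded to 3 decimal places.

Law of sines: sin X = x·sin Z/z ≈ 0.31799.
Since z ≥ x, only the acute value applies: ∠X ≈ 18.54°.
Then ∠Y = 180° − ∠Z − ∠X ≈ 137.96°.
Law of sines gives y = z·sin Y/sin Z ≈ 822.58.
Median from X: ½√(2·z² + 2·y² − x²) ≈ 648.17.

648.174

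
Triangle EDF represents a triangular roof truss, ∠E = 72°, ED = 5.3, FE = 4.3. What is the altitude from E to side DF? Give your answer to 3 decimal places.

By the law of cosines, DF² = FE² + ED² − 2·FE·ED·cos E = 32.495, so DF ≈ 5.7004.
Area = ½·FE·ED·sin E ≈ 10.837.
The altitude from E has length 2·area/DF ≈ 3.8023.

h_E ≈ 3.802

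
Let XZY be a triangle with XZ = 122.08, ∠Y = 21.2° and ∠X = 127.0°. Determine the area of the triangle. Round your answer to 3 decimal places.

The third angle is ∠Z = 180° − ∠Y − ∠X = 31.80°.
Law of sines: ZY = XZ·sin X/sin Y ≈ 269.61.
Law of sines: YX = XZ·sin Z/sin Y ≈ 177.89.
Area = ½·XZ·ZY·sin Z ≈ 8672.1.

area ≈ 8672.093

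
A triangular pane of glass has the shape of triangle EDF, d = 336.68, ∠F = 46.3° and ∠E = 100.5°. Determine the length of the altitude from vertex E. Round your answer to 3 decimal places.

The third angle is ∠D = 180° − ∠F − ∠E = 33.20°.
Law of sines: e = d·sin E/sin D ≈ 604.57.
Law of sines: f = d·sin F/sin D ≈ 444.53.
Area = ½·d·e·sin F ≈ 73579.
The altitude from E has length 2·area/e ≈ 243.41.

h_E ≈ 243.409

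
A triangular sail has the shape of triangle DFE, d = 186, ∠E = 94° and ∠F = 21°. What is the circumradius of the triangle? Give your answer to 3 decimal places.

The third angle is ∠D = 180° − ∠F − ∠E = 65.00°.
Law of sines: f = d·sin F/sin D ≈ 73.547.
Law of sines: e = d·sin E/sin D ≈ 204.73.
Circumradius = d/(2 sin D) ≈ 102.61.

102.614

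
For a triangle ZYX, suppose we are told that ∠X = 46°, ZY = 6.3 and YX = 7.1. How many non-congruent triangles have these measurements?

2

YX·sin X = 7.1·sin(46°) ≈ 5.107.
Since YX sin X < ZY < YX (5.107 < 6.3 < 7.1), two triangles exist.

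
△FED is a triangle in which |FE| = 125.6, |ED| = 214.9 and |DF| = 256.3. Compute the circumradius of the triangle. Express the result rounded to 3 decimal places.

R ≈ 128.457

By the law of cosines, cos F = (|DF|² + |FE|² − |ED|²) / (2·|DF|·|FE|) ≈ 0.54802, so ∠F ≈ 56.77°.
Circumradius = |ED|/(2 sin F) ≈ 128.46.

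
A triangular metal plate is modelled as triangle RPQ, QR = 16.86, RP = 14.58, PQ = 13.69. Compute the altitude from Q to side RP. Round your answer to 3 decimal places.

Semiperimeter s = (13.69 + 16.86 + 14.58)/2 = 22.565.
Heron's formula: area = √(22.565·8.875·5.705·7.985) ≈ 95.514.
The altitude from Q has length 2·area/RP ≈ 13.102.

h_Q ≈ 13.102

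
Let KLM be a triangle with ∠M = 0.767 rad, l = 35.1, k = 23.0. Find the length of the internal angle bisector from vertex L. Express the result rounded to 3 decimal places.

By the law of cosines, m² = k² + l² − 2·k·l·cos M = 598.5, so m ≈ 24.464.
Law of cosines again: cos L = (m² + k² − l²)/(2·m·k) ≈ -0.09286, so ∠L ≈ 1.664 rad.
The bisector from L has length 2·m·k·cos(∠L/2)/(m+k) ≈ 15.968.

t_L ≈ 15.968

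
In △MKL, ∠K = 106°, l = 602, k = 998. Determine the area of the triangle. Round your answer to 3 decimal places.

Law of sines: sin L = l·sin K/k ≈ 0.57984.
Since k ≥ l, only the acute value applies: ∠L ≈ 35.44°.
Then ∠M = 180° − ∠K − ∠L ≈ 38.56°.
Law of sines gives m = k·sin M/sin K ≈ 647.17.
Area = ½·k·l·sin M ≈ 1.8725e+05.

187251.375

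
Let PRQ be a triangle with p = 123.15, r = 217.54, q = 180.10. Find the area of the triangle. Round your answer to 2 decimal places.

area ≈ 11089.44

Semiperimeter s = (123.15 + 217.54 + 180.1)/2 = 260.39.
Heron's formula: area = √(260.39·137.24·42.855·80.295) ≈ 11089.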